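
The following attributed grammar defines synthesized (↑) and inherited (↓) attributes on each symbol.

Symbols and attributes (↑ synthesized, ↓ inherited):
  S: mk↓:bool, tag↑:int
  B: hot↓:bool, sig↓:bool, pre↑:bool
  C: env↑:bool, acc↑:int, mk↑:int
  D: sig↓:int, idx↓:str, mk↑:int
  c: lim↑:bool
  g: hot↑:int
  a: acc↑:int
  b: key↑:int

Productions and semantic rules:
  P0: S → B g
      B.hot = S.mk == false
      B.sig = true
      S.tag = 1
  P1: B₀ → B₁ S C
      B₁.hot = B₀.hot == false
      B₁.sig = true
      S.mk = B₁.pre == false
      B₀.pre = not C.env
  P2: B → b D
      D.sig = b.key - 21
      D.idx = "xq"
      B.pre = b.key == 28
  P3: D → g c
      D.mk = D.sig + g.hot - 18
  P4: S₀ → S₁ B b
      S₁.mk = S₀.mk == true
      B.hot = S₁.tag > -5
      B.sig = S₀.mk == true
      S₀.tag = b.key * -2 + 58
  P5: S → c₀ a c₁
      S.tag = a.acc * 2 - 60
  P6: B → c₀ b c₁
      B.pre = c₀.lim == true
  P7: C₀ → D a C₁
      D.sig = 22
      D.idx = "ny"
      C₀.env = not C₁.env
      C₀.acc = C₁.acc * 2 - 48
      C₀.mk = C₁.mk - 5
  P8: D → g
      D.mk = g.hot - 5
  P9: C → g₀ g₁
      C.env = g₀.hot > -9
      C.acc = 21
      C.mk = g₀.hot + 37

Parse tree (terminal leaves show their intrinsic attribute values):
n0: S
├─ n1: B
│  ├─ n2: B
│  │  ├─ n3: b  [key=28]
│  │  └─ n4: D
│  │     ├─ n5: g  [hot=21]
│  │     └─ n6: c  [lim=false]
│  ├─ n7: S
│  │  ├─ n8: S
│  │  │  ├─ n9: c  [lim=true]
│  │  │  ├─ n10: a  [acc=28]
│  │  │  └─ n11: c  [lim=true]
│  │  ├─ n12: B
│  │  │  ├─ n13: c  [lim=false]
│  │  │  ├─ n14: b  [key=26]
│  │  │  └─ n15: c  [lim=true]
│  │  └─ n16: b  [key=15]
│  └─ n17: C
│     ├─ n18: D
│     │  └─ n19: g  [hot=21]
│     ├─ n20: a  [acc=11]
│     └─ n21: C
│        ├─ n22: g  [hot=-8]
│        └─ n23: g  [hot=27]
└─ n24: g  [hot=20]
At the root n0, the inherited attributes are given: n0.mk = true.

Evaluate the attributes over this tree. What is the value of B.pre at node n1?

1. n0.mk = true  [given at root]
2. n1.hot = false  [S.mk == false]
3. n1.sig = true  [true]
4. n2.hot = true  [B₀.hot == false]
5. n2.sig = true  [true]
6. n3.key = 28  [terminal]
7. n4.sig = 7  [b.key - 21]
8. n4.idx = "xq"  ["xq"]
9. n5.hot = 21  [terminal]
10. n6.lim = false  [terminal]
11. n4.mk = 10  [D.sig + g.hot - 18]
12. n2.pre = true  [b.key == 28]
13. n7.mk = false  [B₁.pre == false]
14. n8.mk = false  [S₀.mk == true]
15. n9.lim = true  [terminal]
16. n10.acc = 28  [terminal]
17. n11.lim = true  [terminal]
18. n8.tag = -4  [a.acc * 2 - 60]
19. n12.hot = true  [S₁.tag > -5]
20. n12.sig = false  [S₀.mk == true]
21. n13.lim = false  [terminal]
22. n14.key = 26  [terminal]
23. n15.lim = true  [terminal]
24. n12.pre = false  [c₀.lim == true]
25. n16.key = 15  [terminal]
26. n7.tag = 28  [b.key * -2 + 58]
27. n18.sig = 22  [22]
28. n18.idx = "ny"  ["ny"]
29. n19.hot = 21  [terminal]
30. n18.mk = 16  [g.hot - 5]
31. n20.acc = 11  [terminal]
32. n22.hot = -8  [terminal]
33. n23.hot = 27  [terminal]
34. n21.env = true  [g₀.hot > -9]
35. n21.acc = 21  [21]
36. n21.mk = 29  [g₀.hot + 37]
37. n17.env = false  [not C₁.env]
38. n17.acc = -6  [C₁.acc * 2 - 48]
39. n17.mk = 24  [C₁.mk - 5]
40. n1.pre = true  [not C.env]
41. n24.hot = 20  [terminal]
42. n0.tag = 1  [1]

true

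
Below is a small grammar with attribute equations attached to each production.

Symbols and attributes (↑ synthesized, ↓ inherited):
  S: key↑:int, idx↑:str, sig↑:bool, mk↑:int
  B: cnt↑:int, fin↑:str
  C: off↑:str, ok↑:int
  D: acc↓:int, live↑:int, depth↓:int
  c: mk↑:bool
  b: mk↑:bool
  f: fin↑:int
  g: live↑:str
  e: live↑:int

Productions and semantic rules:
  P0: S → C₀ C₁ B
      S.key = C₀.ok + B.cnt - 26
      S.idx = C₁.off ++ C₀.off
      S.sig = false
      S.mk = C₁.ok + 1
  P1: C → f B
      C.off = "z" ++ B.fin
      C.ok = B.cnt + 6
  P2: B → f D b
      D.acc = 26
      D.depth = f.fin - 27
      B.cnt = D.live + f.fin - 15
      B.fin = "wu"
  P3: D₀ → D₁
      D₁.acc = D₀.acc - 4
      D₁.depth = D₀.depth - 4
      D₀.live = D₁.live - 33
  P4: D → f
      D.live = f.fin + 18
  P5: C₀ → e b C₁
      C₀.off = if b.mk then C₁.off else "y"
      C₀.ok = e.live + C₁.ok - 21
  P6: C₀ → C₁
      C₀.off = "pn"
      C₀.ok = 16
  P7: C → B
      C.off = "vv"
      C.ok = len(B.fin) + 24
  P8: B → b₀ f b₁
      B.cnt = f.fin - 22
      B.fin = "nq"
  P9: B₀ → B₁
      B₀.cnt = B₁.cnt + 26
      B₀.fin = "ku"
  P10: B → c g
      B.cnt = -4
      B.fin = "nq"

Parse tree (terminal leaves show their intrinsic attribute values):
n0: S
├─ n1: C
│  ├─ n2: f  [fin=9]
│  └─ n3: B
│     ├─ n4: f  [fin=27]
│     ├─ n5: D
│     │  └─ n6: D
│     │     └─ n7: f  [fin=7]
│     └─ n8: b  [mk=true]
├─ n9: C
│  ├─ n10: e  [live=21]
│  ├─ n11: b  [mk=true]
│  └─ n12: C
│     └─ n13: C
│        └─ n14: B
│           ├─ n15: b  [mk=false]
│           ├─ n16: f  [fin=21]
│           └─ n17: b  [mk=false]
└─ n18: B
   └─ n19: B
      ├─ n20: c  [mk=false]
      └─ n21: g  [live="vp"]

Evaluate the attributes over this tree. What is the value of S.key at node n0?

6

1. n2.fin = 9  [terminal]
2. n4.fin = 27  [terminal]
3. n5.acc = 26  [26]
4. n5.depth = 0  [f.fin - 27]
5. n6.acc = 22  [D₀.acc - 4]
6. n6.depth = -4  [D₀.depth - 4]
7. n7.fin = 7  [terminal]
8. n6.live = 25  [f.fin + 18]
9. n5.live = -8  [D₁.live - 33]
10. n8.mk = true  [terminal]
11. n3.cnt = 4  [D.live + f.fin - 15]
12. n3.fin = "wu"  ["wu"]
13. n1.off = "zwu"  ["z" ++ B.fin]
14. n1.ok = 10  [B.cnt + 6]
15. n10.live = 21  [terminal]
16. n11.mk = true  [terminal]
17. n15.mk = false  [terminal]
18. n16.fin = 21  [terminal]
19. n17.mk = false  [terminal]
20. n14.cnt = -1  [f.fin - 22]
21. n14.fin = "nq"  ["nq"]
22. n13.off = "vv"  ["vv"]
23. n13.ok = 26  [len(B.fin) + 24]
24. n12.off = "pn"  ["pn"]
25. n12.ok = 16  [16]
26. n9.off = "pn"  [if b.mk then C₁.off else "y"]
27. n9.ok = 16  [e.live + C₁.ok - 21]
28. n20.mk = false  [terminal]
29. n21.live = "vp"  [terminal]
30. n19.cnt = -4  [-4]
31. n19.fin = "nq"  ["nq"]
32. n18.cnt = 22  [B₁.cnt + 26]
33. n18.fin = "ku"  ["ku"]
34. n0.key = 6  [C₀.ok + B.cnt - 26]
35. n0.idx = "pnzwu"  [C₁.off ++ C₀.off]
36. n0.sig = false  [false]
37. n0.mk = 17  [C₁.ok + 1]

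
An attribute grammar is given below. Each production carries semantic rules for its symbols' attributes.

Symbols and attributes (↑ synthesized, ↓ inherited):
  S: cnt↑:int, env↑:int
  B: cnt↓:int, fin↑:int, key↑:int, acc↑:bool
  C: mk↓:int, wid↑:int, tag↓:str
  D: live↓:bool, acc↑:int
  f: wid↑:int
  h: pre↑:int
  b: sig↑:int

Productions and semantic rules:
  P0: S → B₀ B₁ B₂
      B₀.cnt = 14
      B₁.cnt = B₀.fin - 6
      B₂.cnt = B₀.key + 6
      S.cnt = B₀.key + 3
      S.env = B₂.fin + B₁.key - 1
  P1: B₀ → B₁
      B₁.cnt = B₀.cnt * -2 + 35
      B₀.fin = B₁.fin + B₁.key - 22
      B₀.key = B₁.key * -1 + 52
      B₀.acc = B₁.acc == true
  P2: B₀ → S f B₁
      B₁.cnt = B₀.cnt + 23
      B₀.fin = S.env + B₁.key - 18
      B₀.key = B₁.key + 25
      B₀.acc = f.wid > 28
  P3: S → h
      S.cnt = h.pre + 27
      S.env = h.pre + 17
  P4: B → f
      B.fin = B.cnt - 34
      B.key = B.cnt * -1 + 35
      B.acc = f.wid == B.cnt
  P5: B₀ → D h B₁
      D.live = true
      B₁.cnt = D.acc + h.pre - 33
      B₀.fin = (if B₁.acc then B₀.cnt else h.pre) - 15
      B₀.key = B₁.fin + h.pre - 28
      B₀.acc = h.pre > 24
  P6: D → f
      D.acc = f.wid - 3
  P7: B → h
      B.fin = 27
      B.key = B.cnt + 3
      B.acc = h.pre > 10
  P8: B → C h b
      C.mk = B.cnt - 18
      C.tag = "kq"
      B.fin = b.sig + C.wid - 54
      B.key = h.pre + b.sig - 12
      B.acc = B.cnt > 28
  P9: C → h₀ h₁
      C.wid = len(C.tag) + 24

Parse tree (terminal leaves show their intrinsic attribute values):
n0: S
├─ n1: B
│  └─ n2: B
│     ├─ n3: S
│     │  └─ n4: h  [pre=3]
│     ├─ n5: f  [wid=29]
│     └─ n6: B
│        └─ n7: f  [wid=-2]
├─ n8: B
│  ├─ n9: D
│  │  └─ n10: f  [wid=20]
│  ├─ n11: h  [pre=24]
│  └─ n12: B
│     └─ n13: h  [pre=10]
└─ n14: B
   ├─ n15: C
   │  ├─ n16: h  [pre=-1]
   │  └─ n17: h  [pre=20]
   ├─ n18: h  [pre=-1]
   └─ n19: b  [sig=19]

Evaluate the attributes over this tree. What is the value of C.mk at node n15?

10

1. n1.cnt = 14  [14]
2. n2.cnt = 7  [B₀.cnt * -2 + 35]
3. n4.pre = 3  [terminal]
4. n3.cnt = 30  [h.pre + 27]
5. n3.env = 20  [h.pre + 17]
6. n5.wid = 29  [terminal]
7. n6.cnt = 30  [B₀.cnt + 23]
8. n7.wid = -2  [terminal]
9. n6.fin = -4  [B.cnt - 34]
10. n6.key = 5  [B.cnt * -1 + 35]
11. n6.acc = false  [f.wid == B.cnt]
12. n2.fin = 7  [S.env + B₁.key - 18]
13. n2.key = 30  [B₁.key + 25]
14. n2.acc = true  [f.wid > 28]
15. n1.fin = 15  [B₁.fin + B₁.key - 22]
16. n1.key = 22  [B₁.key * -1 + 52]
17. n1.acc = true  [B₁.acc == true]
18. n8.cnt = 9  [B₀.fin - 6]
19. n9.live = true  [true]
20. n10.wid = 20  [terminal]
21. n9.acc = 17  [f.wid - 3]
22. n11.pre = 24  [terminal]
23. n12.cnt = 8  [D.acc + h.pre - 33]
24. n13.pre = 10  [terminal]
25. n12.fin = 27  [27]
26. n12.key = 11  [B.cnt + 3]
27. n12.acc = false  [h.pre > 10]
28. n8.fin = 9  [(if B₁.acc then B₀.cnt else h.pre) - 15]
29. n8.key = 23  [B₁.fin + h.pre - 28]
30. n8.acc = false  [h.pre > 24]
31. n14.cnt = 28  [B₀.key + 6]
32. n15.mk = 10  [B.cnt - 18]
33. n15.tag = "kq"  ["kq"]
34. n16.pre = -1  [terminal]
35. n17.pre = 20  [terminal]
36. n15.wid = 26  [len(C.tag) + 24]
37. n18.pre = -1  [terminal]
38. n19.sig = 19  [terminal]
39. n14.fin = -9  [b.sig + C.wid - 54]
40. n14.key = 6  [h.pre + b.sig - 12]
41. n14.acc = false  [B.cnt > 28]
42. n0.cnt = 25  [B₀.key + 3]
43. n0.env = 13  [B₂.fin + B₁.key - 1]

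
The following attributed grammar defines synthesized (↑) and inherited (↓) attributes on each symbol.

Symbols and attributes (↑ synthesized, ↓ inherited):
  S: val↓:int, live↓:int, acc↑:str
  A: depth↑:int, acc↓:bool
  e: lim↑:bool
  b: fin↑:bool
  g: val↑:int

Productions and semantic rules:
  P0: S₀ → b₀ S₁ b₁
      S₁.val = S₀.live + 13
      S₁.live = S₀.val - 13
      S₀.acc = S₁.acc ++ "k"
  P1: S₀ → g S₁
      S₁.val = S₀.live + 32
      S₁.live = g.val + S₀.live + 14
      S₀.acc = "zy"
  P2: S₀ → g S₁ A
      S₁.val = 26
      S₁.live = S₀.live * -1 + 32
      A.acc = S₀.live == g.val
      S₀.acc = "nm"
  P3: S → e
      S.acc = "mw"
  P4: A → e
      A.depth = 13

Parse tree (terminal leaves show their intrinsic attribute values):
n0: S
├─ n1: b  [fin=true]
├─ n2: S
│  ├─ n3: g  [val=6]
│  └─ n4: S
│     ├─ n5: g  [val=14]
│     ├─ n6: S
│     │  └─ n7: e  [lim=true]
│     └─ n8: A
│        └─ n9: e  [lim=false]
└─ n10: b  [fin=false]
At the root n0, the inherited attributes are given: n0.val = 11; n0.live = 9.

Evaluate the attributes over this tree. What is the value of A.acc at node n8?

1. n0.val = 11  [given at root]
2. n0.live = 9  [given at root]
3. n1.fin = true  [terminal]
4. n2.val = 22  [S₀.live + 13]
5. n2.live = -2  [S₀.val - 13]
6. n3.val = 6  [terminal]
7. n4.val = 30  [S₀.live + 32]
8. n4.live = 18  [g.val + S₀.live + 14]
9. n5.val = 14  [terminal]
10. n6.val = 26  [26]
11. n6.live = 14  [S₀.live * -1 + 32]
12. n7.lim = true  [terminal]
13. n6.acc = "mw"  ["mw"]
14. n8.acc = false  [S₀.live == g.val]
15. n9.lim = false  [terminal]
16. n8.depth = 13  [13]
17. n4.acc = "nm"  ["nm"]
18. n2.acc = "zy"  ["zy"]
19. n10.fin = false  [terminal]
20. n0.acc = "zyk"  [S₁.acc ++ "k"]

false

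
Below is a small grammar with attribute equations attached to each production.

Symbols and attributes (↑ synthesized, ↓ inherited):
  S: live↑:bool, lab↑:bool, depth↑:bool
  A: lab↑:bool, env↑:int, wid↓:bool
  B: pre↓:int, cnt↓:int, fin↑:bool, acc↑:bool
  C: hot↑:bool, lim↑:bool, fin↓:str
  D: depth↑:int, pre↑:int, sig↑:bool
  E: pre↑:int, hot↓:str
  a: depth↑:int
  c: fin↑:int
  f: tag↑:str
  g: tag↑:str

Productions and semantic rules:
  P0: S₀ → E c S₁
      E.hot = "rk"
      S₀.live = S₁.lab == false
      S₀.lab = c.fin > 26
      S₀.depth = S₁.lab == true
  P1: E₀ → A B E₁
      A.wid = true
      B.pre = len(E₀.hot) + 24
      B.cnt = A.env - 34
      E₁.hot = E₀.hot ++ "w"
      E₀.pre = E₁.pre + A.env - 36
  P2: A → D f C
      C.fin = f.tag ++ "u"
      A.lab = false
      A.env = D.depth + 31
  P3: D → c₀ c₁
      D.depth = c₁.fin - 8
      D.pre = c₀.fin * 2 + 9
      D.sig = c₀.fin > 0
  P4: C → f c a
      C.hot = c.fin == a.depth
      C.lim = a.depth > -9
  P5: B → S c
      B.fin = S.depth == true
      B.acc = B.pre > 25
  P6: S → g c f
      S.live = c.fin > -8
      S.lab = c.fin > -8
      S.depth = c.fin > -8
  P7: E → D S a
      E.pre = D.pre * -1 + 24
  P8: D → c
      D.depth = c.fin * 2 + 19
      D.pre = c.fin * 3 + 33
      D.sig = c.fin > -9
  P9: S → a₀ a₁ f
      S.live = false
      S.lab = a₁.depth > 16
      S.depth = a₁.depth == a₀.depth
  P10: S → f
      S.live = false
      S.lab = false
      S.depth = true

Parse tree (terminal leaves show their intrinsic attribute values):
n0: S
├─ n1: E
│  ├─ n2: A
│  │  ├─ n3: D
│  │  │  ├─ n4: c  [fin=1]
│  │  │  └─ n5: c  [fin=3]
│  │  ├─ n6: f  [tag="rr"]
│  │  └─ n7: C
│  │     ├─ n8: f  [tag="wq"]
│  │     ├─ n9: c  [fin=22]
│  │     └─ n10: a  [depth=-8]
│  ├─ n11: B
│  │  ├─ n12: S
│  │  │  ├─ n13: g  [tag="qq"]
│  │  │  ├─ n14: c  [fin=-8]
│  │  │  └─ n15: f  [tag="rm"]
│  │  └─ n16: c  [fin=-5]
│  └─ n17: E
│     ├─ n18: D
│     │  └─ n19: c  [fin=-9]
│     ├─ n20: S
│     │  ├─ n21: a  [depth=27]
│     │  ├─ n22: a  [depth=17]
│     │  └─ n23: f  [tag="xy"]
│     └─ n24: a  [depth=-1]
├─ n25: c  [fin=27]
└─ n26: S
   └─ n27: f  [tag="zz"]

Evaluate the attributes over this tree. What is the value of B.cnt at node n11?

-8

1. n1.hot = "rk"  ["rk"]
2. n2.wid = true  [true]
3. n4.fin = 1  [terminal]
4. n5.fin = 3  [terminal]
5. n3.depth = -5  [c₁.fin - 8]
6. n3.pre = 11  [c₀.fin * 2 + 9]
7. n3.sig = true  [c₀.fin > 0]
8. n6.tag = "rr"  [terminal]
9. n7.fin = "rru"  [f.tag ++ "u"]
10. n8.tag = "wq"  [terminal]
11. n9.fin = 22  [terminal]
12. n10.depth = -8  [terminal]
13. n7.hot = false  [c.fin == a.depth]
14. n7.lim = true  [a.depth > -9]
15. n2.lab = false  [false]
16. n2.env = 26  [D.depth + 31]
17. n11.pre = 26  [len(E₀.hot) + 24]
18. n11.cnt = -8  [A.env - 34]
19. n13.tag = "qq"  [terminal]
20. n14.fin = -8  [terminal]
21. n15.tag = "rm"  [terminal]
22. n12.live = false  [c.fin > -8]
23. n12.lab = false  [c.fin > -8]
24. n12.depth = false  [c.fin > -8]
25. n16.fin = -5  [terminal]
26. n11.fin = false  [S.depth == true]
27. n11.acc = true  [B.pre > 25]
28. n17.hot = "rkw"  [E₀.hot ++ "w"]
29. n19.fin = -9  [terminal]
30. n18.depth = 1  [c.fin * 2 + 19]
31. n18.pre = 6  [c.fin * 3 + 33]
32. n18.sig = false  [c.fin > -9]
33. n21.depth = 27  [terminal]
34. n22.depth = 17  [terminal]
35. n23.tag = "xy"  [terminal]
36. n20.live = false  [false]
37. n20.lab = true  [a₁.depth > 16]
38. n20.depth = false  [a₁.depth == a₀.depth]
39. n24.depth = -1  [terminal]
40. n17.pre = 18  [D.pre * -1 + 24]
41. n1.pre = 8  [E₁.pre + A.env - 36]
42. n25.fin = 27  [terminal]
43. n27.tag = "zz"  [terminal]
44. n26.live = false  [false]
45. n26.lab = false  [false]
46. n26.depth = true  [true]
47. n0.live = true  [S₁.lab == false]
48. n0.lab = true  [c.fin > 26]
49. n0.depth = false  [S₁.lab == true]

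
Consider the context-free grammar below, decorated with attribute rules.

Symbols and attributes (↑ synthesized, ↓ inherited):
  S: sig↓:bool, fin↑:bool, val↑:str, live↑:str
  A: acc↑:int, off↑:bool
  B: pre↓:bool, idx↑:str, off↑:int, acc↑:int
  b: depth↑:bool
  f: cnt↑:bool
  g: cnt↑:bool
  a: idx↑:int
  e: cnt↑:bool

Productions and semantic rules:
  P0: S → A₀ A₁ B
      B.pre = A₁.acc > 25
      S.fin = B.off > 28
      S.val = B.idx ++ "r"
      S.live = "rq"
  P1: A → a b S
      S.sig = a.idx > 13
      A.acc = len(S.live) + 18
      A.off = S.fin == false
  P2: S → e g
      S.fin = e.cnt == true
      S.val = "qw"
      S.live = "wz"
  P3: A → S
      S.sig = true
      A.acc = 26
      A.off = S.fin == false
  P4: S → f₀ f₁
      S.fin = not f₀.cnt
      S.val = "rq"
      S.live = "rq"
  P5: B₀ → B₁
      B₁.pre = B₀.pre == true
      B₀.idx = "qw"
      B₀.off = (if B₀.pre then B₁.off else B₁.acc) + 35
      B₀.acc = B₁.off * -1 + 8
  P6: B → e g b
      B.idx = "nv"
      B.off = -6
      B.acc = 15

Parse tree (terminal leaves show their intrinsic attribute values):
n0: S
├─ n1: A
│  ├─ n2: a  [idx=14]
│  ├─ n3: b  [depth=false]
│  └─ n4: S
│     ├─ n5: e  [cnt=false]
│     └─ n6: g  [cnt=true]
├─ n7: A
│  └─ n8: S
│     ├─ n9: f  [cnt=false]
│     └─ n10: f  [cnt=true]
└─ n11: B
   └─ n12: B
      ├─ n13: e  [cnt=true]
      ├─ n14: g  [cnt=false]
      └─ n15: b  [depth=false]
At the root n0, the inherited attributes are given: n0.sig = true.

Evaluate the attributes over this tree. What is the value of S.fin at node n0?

true

1. n0.sig = true  [given at root]
2. n2.idx = 14  [terminal]
3. n3.depth = false  [terminal]
4. n4.sig = true  [a.idx > 13]
5. n5.cnt = false  [terminal]
6. n6.cnt = true  [terminal]
7. n4.fin = false  [e.cnt == true]
8. n4.val = "qw"  ["qw"]
9. n4.live = "wz"  ["wz"]
10. n1.acc = 20  [len(S.live) + 18]
11. n1.off = true  [S.fin == false]
12. n8.sig = true  [true]
13. n9.cnt = false  [terminal]
14. n10.cnt = true  [terminal]
15. n8.fin = true  [not f₀.cnt]
16. n8.val = "rq"  ["rq"]
17. n8.live = "rq"  ["rq"]
18. n7.acc = 26  [26]
19. n7.off = false  [S.fin == false]
20. n11.pre = true  [A₁.acc > 25]
21. n12.pre = true  [B₀.pre == true]
22. n13.cnt = true  [terminal]
23. n14.cnt = false  [terminal]
24. n15.depth = false  [terminal]
25. n12.idx = "nv"  ["nv"]
26. n12.off = -6  [-6]
27. n12.acc = 15  [15]
28. n11.idx = "qw"  ["qw"]
29. n11.off = 29  [(if B₀.pre then B₁.off else B₁.acc) + 35]
30. n11.acc = 14  [B₁.off * -1 + 8]
31. n0.fin = true  [B.off > 28]
32. n0.val = "qwr"  [B.idx ++ "r"]
33. n0.live = "rq"  ["rq"]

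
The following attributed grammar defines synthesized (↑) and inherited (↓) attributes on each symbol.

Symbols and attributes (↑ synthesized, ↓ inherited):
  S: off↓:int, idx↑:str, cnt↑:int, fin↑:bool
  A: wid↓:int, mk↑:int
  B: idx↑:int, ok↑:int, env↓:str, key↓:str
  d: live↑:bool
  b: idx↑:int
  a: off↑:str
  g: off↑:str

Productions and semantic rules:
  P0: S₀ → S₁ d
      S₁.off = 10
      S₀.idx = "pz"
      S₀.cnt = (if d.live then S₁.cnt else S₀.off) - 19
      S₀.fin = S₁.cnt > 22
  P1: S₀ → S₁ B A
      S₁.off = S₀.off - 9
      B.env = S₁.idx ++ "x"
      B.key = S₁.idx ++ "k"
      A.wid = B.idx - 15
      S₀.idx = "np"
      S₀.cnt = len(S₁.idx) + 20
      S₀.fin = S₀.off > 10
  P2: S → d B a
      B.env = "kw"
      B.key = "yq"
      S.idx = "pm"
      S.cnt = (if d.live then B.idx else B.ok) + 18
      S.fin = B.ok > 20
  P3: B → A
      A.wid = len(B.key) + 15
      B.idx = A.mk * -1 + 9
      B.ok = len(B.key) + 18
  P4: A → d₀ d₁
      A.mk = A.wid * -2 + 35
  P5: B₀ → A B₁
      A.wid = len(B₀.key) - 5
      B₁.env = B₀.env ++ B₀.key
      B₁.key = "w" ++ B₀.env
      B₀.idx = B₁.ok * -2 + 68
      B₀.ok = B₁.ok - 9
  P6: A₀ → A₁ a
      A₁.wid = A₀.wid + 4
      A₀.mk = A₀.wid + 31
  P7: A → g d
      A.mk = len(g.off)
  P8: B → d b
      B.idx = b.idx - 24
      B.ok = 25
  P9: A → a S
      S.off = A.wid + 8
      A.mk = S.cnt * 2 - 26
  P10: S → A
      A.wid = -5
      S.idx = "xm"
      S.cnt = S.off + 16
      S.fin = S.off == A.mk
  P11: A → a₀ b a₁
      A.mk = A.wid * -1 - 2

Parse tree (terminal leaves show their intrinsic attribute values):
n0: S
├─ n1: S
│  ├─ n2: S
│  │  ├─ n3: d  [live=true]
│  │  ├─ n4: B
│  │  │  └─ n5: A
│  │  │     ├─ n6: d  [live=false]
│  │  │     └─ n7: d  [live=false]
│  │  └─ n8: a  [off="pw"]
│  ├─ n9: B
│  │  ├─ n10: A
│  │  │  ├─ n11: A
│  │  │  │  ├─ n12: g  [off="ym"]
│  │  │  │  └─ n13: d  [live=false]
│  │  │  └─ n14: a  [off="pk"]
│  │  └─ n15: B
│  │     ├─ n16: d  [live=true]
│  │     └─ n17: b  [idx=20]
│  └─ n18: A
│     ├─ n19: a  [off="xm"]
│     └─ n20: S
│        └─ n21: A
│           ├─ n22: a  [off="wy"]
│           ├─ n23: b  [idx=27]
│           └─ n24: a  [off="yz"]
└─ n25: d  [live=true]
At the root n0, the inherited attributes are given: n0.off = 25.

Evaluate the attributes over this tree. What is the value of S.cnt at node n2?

1. n0.off = 25  [given at root]
2. n1.off = 10  [10]
3. n2.off = 1  [S₀.off - 9]
4. n3.live = true  [terminal]
5. n4.env = "kw"  ["kw"]
6. n4.key = "yq"  ["yq"]
7. n5.wid = 17  [len(B.key) + 15]
8. n6.live = false  [terminal]
9. n7.live = false  [terminal]
10. n5.mk = 1  [A.wid * -2 + 35]
11. n4.idx = 8  [A.mk * -1 + 9]
12. n4.ok = 20  [len(B.key) + 18]
13. n8.off = "pw"  [terminal]
14. n2.idx = "pm"  ["pm"]
15. n2.cnt = 26  [(if d.live then B.idx else B.ok) + 18]
16. n2.fin = false  [B.ok > 20]
17. n9.env = "pmx"  [S₁.idx ++ "x"]
18. n9.key = "pmk"  [S₁.idx ++ "k"]
19. n10.wid = -2  [len(B₀.key) - 5]
20. n11.wid = 2  [A₀.wid + 4]
21. n12.off = "ym"  [terminal]
22. n13.live = false  [terminal]
23. n11.mk = 2  [len(g.off)]
24. n14.off = "pk"  [terminal]
25. n10.mk = 29  [A₀.wid + 31]
26. n15.env = "pmxpmk"  [B₀.env ++ B₀.key]
27. n15.key = "wpmx"  ["w" ++ B₀.env]
28. n16.live = true  [terminal]
29. n17.idx = 20  [terminal]
30. n15.idx = -4  [b.idx - 24]
31. n15.ok = 25  [25]
32. n9.idx = 18  [B₁.ok * -2 + 68]
33. n9.ok = 16  [B₁.ok - 9]
34. n18.wid = 3  [B.idx - 15]
35. n19.off = "xm"  [terminal]
36. n20.off = 11  [A.wid + 8]
37. n21.wid = -5  [-5]
38. n22.off = "wy"  [terminal]
39. n23.idx = 27  [terminal]
40. n24.off = "yz"  [terminal]
41. n21.mk = 3  [A.wid * -1 - 2]
42. n20.idx = "xm"  ["xm"]
43. n20.cnt = 27  [S.off + 16]
44. n20.fin = false  [S.off == A.mk]
45. n18.mk = 28  [S.cnt * 2 - 26]
46. n1.idx = "np"  ["np"]
47. n1.cnt = 22  [len(S₁.idx) + 20]
48. n1.fin = false  [S₀.off > 10]
49. n25.live = true  [terminal]
50. n0.idx = "pz"  ["pz"]
51. n0.cnt = 3  [(if d.live then S₁.cnt else S₀.off) - 19]
52. n0.fin = false  [S₁.cnt > 22]

26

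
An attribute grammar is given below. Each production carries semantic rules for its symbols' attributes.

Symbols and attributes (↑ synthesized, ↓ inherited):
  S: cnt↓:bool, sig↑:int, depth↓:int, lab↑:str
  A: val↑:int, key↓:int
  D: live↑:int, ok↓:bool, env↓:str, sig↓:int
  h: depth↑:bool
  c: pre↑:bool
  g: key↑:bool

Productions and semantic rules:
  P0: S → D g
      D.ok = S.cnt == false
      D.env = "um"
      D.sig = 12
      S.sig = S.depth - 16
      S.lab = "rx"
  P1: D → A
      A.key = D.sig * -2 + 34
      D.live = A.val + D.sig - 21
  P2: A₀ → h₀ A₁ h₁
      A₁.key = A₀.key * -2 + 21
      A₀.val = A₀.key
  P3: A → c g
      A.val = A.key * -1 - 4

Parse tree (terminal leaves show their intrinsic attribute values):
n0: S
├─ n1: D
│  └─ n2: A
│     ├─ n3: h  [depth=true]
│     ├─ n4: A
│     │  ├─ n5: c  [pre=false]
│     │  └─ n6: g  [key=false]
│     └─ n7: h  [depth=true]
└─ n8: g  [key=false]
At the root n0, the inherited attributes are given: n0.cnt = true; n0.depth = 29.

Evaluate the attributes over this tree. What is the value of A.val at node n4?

1. n0.cnt = true  [given at root]
2. n0.depth = 29  [given at root]
3. n1.ok = false  [S.cnt == false]
4. n1.env = "um"  ["um"]
5. n1.sig = 12  [12]
6. n2.key = 10  [D.sig * -2 + 34]
7. n3.depth = true  [terminal]
8. n4.key = 1  [A₀.key * -2 + 21]
9. n5.pre = false  [terminal]
10. n6.key = false  [terminal]
11. n4.val = -5  [A.key * -1 - 4]
12. n7.depth = true  [terminal]
13. n2.val = 10  [A₀.key]
14. n1.live = 1  [A.val + D.sig - 21]
15. n8.key = false  [terminal]
16. n0.sig = 13  [S.depth - 16]
17. n0.lab = "rx"  ["rx"]

-5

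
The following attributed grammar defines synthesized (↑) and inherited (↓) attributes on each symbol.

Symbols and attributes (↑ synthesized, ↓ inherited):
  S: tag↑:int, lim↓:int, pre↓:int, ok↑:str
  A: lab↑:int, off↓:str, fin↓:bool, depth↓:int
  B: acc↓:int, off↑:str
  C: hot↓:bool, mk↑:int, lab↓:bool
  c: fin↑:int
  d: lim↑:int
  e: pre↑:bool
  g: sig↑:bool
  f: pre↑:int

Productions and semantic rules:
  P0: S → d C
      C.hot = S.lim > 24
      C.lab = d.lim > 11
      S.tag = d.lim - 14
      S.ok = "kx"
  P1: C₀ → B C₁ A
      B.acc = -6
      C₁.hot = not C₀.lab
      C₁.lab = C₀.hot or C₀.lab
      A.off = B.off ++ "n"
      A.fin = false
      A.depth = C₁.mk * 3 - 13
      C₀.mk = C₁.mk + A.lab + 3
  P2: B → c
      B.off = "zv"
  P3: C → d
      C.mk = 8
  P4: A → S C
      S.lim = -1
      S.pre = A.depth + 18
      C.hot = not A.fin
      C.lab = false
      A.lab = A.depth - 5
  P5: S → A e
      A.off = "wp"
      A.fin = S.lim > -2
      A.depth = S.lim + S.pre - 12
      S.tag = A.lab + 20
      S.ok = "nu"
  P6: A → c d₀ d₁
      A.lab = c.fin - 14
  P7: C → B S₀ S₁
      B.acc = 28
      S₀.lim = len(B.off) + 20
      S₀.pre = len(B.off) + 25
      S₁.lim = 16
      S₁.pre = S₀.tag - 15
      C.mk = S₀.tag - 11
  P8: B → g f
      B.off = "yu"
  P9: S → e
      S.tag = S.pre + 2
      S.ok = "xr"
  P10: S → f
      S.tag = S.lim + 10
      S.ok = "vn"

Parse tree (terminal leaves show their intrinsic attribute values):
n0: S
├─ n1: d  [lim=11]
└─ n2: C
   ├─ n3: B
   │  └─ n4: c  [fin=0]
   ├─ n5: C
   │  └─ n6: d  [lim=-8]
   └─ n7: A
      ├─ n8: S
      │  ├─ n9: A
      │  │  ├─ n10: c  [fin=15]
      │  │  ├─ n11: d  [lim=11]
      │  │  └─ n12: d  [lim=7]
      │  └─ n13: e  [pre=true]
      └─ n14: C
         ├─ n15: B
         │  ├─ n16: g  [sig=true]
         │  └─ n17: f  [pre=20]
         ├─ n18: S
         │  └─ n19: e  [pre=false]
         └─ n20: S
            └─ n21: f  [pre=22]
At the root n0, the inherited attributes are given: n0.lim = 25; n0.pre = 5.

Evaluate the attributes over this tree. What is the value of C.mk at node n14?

18

1. n0.lim = 25  [given at root]
2. n0.pre = 5  [given at root]
3. n1.lim = 11  [terminal]
4. n2.hot = true  [S.lim > 24]
5. n2.lab = false  [d.lim > 11]
6. n3.acc = -6  [-6]
7. n4.fin = 0  [terminal]
8. n3.off = "zv"  ["zv"]
9. n5.hot = true  [not C₀.lab]
10. n5.lab = true  [C₀.hot or C₀.lab]
11. n6.lim = -8  [terminal]
12. n5.mk = 8  [8]
13. n7.off = "zvn"  [B.off ++ "n"]
14. n7.fin = false  [false]
15. n7.depth = 11  [C₁.mk * 3 - 13]
16. n8.lim = -1  [-1]
17. n8.pre = 29  [A.depth + 18]
18. n9.off = "wp"  ["wp"]
19. n9.fin = true  [S.lim > -2]
20. n9.depth = 16  [S.lim + S.pre - 12]
21. n10.fin = 15  [terminal]
22. n11.lim = 11  [terminal]
23. n12.lim = 7  [terminal]
24. n9.lab = 1  [c.fin - 14]
25. n13.pre = true  [terminal]
26. n8.tag = 21  [A.lab + 20]
27. n8.ok = "nu"  ["nu"]
28. n14.hot = true  [not A.fin]
29. n14.lab = false  [false]
30. n15.acc = 28  [28]
31. n16.sig = true  [terminal]
32. n17.pre = 20  [terminal]
33. n15.off = "yu"  ["yu"]
34. n18.lim = 22  [len(B.off) + 20]
35. n18.pre = 27  [len(B.off) + 25]
36. n19.pre = false  [terminal]
37. n18.tag = 29  [S.pre + 2]
38. n18.ok = "xr"  ["xr"]
39. n20.lim = 16  [16]
40. n20.pre = 14  [S₀.tag - 15]
41. n21.pre = 22  [terminal]
42. n20.tag = 26  [S.lim + 10]
43. n20.ok = "vn"  ["vn"]
44. n14.mk = 18  [S₀.tag - 11]
45. n7.lab = 6  [A.depth - 5]
46. n2.mk = 17  [C₁.mk + A.lab + 3]
47. n0.tag = -3  [d.lim - 14]
48. n0.ok = "kx"  ["kx"]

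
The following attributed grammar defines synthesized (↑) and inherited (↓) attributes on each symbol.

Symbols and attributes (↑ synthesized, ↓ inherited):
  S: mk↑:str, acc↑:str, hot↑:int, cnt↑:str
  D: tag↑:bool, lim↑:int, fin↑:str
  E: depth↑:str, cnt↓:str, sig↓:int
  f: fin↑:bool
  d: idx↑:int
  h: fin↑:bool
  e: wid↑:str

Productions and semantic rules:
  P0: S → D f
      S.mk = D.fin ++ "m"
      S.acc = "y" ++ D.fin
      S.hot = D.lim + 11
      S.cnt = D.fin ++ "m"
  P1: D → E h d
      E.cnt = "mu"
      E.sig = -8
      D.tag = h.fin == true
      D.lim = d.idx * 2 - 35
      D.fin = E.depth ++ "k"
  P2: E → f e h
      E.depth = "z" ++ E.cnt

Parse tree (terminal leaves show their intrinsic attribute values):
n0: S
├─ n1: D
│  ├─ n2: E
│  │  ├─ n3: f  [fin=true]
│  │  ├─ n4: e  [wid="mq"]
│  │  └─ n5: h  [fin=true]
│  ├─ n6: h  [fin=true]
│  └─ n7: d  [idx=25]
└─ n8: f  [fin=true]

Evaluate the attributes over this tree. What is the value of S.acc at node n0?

"yzmuk"

1. n2.cnt = "mu"  ["mu"]
2. n2.sig = -8  [-8]
3. n3.fin = true  [terminal]
4. n4.wid = "mq"  [terminal]
5. n5.fin = true  [terminal]
6. n2.depth = "zmu"  ["z" ++ E.cnt]
7. n6.fin = true  [terminal]
8. n7.idx = 25  [terminal]
9. n1.tag = true  [h.fin == true]
10. n1.lim = 15  [d.idx * 2 - 35]
11. n1.fin = "zmuk"  [E.depth ++ "k"]
12. n8.fin = true  [terminal]
13. n0.mk = "zmukm"  [D.fin ++ "m"]
14. n0.acc = "yzmuk"  ["y" ++ D.fin]
15. n0.hot = 26  [D.lim + 11]
16. n0.cnt = "zmukm"  [D.fin ++ "m"]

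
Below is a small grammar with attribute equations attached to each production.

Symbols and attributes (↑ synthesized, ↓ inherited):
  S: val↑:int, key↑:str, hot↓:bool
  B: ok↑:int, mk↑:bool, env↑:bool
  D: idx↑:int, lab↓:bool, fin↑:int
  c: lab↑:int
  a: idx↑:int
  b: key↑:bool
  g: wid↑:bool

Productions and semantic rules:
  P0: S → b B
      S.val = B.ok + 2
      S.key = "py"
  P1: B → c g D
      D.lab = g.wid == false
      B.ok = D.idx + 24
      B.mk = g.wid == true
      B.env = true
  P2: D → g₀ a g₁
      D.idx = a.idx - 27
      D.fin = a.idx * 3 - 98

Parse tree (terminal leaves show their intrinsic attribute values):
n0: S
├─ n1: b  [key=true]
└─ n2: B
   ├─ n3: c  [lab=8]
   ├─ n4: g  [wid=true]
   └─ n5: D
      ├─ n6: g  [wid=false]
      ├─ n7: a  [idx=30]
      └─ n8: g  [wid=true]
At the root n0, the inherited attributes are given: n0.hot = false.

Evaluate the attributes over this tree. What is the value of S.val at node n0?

29

1. n0.hot = false  [given at root]
2. n1.key = true  [terminal]
3. n3.lab = 8  [terminal]
4. n4.wid = true  [terminal]
5. n5.lab = false  [g.wid == false]
6. n6.wid = false  [terminal]
7. n7.idx = 30  [terminal]
8. n8.wid = true  [terminal]
9. n5.idx = 3  [a.idx - 27]
10. n5.fin = -8  [a.idx * 3 - 98]
11. n2.ok = 27  [D.idx + 24]
12. n2.mk = true  [g.wid == true]
13. n2.env = true  [true]
14. n0.val = 29  [B.ok + 2]
15. n0.key = "py"  ["py"]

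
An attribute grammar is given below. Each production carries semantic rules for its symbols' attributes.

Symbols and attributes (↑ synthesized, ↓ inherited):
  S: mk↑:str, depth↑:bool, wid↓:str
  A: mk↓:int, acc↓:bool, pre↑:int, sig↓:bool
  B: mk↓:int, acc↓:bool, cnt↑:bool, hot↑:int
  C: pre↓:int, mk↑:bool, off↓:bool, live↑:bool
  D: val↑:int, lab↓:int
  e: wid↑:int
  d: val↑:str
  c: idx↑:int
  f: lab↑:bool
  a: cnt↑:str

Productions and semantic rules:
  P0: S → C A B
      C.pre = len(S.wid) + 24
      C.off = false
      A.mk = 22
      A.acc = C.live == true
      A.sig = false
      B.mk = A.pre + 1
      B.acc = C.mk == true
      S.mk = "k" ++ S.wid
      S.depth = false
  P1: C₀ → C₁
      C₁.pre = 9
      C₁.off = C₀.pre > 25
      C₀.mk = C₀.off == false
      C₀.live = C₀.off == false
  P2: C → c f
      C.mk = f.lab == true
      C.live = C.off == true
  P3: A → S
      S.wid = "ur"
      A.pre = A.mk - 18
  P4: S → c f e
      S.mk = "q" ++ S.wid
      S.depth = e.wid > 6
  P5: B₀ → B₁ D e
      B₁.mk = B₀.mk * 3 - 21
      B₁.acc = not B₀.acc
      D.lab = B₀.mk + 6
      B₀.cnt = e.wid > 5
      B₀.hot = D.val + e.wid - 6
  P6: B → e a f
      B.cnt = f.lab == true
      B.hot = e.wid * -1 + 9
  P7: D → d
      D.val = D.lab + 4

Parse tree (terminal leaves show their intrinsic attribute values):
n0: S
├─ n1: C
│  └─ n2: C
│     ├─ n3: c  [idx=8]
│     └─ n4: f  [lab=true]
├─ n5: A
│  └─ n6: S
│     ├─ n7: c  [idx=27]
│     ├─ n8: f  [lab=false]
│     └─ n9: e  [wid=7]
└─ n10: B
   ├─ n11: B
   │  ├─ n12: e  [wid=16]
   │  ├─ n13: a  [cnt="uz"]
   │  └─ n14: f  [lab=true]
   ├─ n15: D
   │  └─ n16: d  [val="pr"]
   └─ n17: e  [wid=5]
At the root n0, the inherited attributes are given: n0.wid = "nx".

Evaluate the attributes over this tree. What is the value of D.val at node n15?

1. n0.wid = "nx"  [given at root]
2. n1.pre = 26  [len(S.wid) + 24]
3. n1.off = false  [false]
4. n2.pre = 9  [9]
5. n2.off = true  [C₀.pre > 25]
6. n3.idx = 8  [terminal]
7. n4.lab = true  [terminal]
8. n2.mk = true  [f.lab == true]
9. n2.live = true  [C.off == true]
10. n1.mk = true  [C₀.off == false]
11. n1.live = true  [C₀.off == false]
12. n5.mk = 22  [22]
13. n5.acc = true  [C.live == true]
14. n5.sig = false  [false]
15. n6.wid = "ur"  ["ur"]
16. n7.idx = 27  [terminal]
17. n8.lab = false  [terminal]
18. n9.wid = 7  [terminal]
19. n6.mk = "qur"  ["q" ++ S.wid]
20. n6.depth = true  [e.wid > 6]
21. n5.pre = 4  [A.mk - 18]
22. n10.mk = 5  [A.pre + 1]
23. n10.acc = true  [C.mk == true]
24. n11.mk = -6  [B₀.mk * 3 - 21]
25. n11.acc = false  [not B₀.acc]
26. n12.wid = 16  [terminal]
27. n13.cnt = "uz"  [terminal]
28. n14.lab = true  [terminal]
29. n11.cnt = true  [f.lab == true]
30. n11.hot = -7  [e.wid * -1 + 9]
31. n15.lab = 11  [B₀.mk + 6]
32. n16.val = "pr"  [terminal]
33. n15.val = 15  [D.lab + 4]
34. n17.wid = 5  [terminal]
35. n10.cnt = false  [e.wid > 5]
36. n10.hot = 14  [D.val + e.wid - 6]
37. n0.mk = "knx"  ["k" ++ S.wid]
38. n0.depth = false  [false]

15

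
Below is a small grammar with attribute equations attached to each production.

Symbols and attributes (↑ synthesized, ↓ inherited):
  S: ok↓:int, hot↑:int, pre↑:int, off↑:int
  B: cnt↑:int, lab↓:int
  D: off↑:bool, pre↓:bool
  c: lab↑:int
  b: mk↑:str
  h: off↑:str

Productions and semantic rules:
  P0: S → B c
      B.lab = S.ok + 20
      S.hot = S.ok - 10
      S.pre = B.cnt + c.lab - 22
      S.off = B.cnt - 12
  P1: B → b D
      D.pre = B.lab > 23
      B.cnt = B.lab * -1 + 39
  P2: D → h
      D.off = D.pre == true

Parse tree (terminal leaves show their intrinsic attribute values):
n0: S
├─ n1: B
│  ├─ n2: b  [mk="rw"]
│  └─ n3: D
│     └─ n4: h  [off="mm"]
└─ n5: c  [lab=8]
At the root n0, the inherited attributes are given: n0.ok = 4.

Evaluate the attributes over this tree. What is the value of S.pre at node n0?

1. n0.ok = 4  [given at root]
2. n1.lab = 24  [S.ok + 20]
3. n2.mk = "rw"  [terminal]
4. n3.pre = true  [B.lab > 23]
5. n4.off = "mm"  [terminal]
6. n3.off = true  [D.pre == true]
7. n1.cnt = 15  [B.lab * -1 + 39]
8. n5.lab = 8  [terminal]
9. n0.hot = -6  [S.ok - 10]
10. n0.pre = 1  [B.cnt + c.lab - 22]
11. n0.off = 3  [B.cnt - 12]

1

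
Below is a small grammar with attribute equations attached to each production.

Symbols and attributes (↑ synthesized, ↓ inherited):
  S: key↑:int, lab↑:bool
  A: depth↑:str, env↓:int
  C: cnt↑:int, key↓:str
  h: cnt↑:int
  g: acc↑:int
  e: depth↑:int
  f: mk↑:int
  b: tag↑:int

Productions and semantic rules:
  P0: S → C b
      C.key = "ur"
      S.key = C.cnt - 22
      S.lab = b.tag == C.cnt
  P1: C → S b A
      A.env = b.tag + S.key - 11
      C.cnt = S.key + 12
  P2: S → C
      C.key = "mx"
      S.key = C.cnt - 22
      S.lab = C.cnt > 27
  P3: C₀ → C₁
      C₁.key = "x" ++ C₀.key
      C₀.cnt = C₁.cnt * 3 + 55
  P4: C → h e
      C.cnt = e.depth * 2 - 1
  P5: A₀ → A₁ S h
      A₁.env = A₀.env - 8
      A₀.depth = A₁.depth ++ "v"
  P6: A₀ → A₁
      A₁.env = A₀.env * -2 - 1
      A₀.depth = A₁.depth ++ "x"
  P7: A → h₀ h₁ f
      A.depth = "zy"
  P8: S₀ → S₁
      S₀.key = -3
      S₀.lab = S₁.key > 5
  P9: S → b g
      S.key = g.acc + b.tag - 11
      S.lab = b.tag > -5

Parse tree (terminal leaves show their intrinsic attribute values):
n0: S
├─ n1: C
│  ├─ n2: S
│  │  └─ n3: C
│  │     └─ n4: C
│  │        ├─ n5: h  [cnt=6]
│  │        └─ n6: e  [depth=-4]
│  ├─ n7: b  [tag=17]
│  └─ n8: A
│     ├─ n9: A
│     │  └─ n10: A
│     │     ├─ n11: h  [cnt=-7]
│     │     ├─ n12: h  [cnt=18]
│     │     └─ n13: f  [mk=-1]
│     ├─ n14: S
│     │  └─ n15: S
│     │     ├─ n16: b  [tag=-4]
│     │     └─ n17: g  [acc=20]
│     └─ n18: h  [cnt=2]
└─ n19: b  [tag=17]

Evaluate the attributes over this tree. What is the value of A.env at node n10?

-9

1. n1.key = "ur"  ["ur"]
2. n3.key = "mx"  ["mx"]
3. n4.key = "xmx"  ["x" ++ C₀.key]
4. n5.cnt = 6  [terminal]
5. n6.depth = -4  [terminal]
6. n4.cnt = -9  [e.depth * 2 - 1]
7. n3.cnt = 28  [C₁.cnt * 3 + 55]
8. n2.key = 6  [C.cnt - 22]
9. n2.lab = true  [C.cnt > 27]
10. n7.tag = 17  [terminal]
11. n8.env = 12  [b.tag + S.key - 11]
12. n9.env = 4  [A₀.env - 8]
13. n10.env = -9  [A₀.env * -2 - 1]
14. n11.cnt = -7  [terminal]
15. n12.cnt = 18  [terminal]
16. n13.mk = -1  [terminal]
17. n10.depth = "zy"  ["zy"]
18. n9.depth = "zyx"  [A₁.depth ++ "x"]
19. n16.tag = -4  [terminal]
20. n17.acc = 20  [terminal]
21. n15.key = 5  [g.acc + b.tag - 11]
22. n15.lab = true  [b.tag > -5]
23. n14.key = -3  [-3]
24. n14.lab = false  [S₁.key > 5]
25. n18.cnt = 2  [terminal]
26. n8.depth = "zyxv"  [A₁.depth ++ "v"]
27. n1.cnt = 18  [S.key + 12]
28. n19.tag = 17  [terminal]
29. n0.key = -4  [C.cnt - 22]
30. n0.lab = false  [b.tag == C.cnt]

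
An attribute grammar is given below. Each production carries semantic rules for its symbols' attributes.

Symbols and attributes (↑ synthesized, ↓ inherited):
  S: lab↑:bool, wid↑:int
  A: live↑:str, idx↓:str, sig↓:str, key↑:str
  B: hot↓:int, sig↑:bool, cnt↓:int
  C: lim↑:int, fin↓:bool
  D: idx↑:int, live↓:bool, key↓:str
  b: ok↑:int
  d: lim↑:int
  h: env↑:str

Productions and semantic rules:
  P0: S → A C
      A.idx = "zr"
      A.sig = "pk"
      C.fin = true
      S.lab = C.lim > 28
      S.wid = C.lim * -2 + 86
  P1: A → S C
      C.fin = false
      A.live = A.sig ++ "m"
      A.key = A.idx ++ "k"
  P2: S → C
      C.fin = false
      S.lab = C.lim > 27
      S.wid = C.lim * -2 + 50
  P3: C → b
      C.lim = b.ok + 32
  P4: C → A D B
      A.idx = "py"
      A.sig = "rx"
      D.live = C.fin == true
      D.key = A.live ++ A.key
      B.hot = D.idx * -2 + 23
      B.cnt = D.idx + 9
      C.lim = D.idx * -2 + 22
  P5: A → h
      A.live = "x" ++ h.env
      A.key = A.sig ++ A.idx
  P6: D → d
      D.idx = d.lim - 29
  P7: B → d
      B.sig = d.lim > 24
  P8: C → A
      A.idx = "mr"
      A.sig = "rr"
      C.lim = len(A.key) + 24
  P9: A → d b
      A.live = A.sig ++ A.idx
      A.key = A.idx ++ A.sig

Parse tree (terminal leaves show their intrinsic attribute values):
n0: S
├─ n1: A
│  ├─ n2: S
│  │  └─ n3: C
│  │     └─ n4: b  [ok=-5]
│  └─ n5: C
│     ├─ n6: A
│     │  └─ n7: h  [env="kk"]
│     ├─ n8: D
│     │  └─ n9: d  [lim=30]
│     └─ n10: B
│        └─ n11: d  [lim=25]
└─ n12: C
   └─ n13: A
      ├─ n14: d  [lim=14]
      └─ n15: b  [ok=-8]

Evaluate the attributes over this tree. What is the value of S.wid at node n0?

1. n1.idx = "zr"  ["zr"]
2. n1.sig = "pk"  ["pk"]
3. n3.fin = false  [false]
4. n4.ok = -5  [terminal]
5. n3.lim = 27  [b.ok + 32]
6. n2.lab = false  [C.lim > 27]
7. n2.wid = -4  [C.lim * -2 + 50]
8. n5.fin = false  [false]
9. n6.idx = "py"  ["py"]
10. n6.sig = "rx"  ["rx"]
11. n7.env = "kk"  [terminal]
12. n6.live = "xkk"  ["x" ++ h.env]
13. n6.key = "rxpy"  [A.sig ++ A.idx]
14. n8.live = false  [C.fin == true]
15. n8.key = "xkkrxpy"  [A.live ++ A.key]
16. n9.lim = 30  [terminal]
17. n8.idx = 1  [d.lim - 29]
18. n10.hot = 21  [D.idx * -2 + 23]
19. n10.cnt = 10  [D.idx + 9]
20. n11.lim = 25  [terminal]
21. n10.sig = true  [d.lim > 24]
22. n5.lim = 20  [D.idx * -2 + 22]
23. n1.live = "pkm"  [A.sig ++ "m"]
24. n1.key = "zrk"  [A.idx ++ "k"]
25. n12.fin = true  [true]
26. n13.idx = "mr"  ["mr"]
27. n13.sig = "rr"  ["rr"]
28. n14.lim = 14  [terminal]
29. n15.ok = -8  [terminal]
30. n13.live = "rrmr"  [A.sig ++ A.idx]
31. n13.key = "mrrr"  [A.idx ++ A.sig]
32. n12.lim = 28  [len(A.key) + 24]
33. n0.lab = false  [C.lim > 28]
34. n0.wid = 30  [C.lim * -2 + 86]

30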